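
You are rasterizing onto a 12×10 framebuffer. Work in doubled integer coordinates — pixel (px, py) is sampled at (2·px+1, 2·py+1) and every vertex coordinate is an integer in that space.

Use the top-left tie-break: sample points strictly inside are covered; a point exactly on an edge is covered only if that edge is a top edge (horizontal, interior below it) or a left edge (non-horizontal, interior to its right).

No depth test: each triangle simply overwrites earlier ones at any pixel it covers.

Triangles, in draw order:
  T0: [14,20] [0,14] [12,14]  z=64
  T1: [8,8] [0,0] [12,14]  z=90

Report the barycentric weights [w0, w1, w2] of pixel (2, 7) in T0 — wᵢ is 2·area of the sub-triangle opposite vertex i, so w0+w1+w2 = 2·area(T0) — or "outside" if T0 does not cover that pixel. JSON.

T0:
  2·area = 72
  edge (14, 20)→(0, 14): d=(-14,-6) top-left  bias=+0
  edge (0, 14)→(12, 14): d=(12,0) top-left  bias=+0
  edge (12, 14)→(14, 20): d=(2,6) right/bottom  bias=-1
    (4,2)@(9, 5): e=[180,-108,0] → ·  [on edge]
    (5,5)@(11, 11): e=[108,-36,0] → ·  [on edge]
    (1,7)@(3, 15): e=[4,12,56] → #
    (2,7)@(5, 15): e=[16,12,44] → #
    (3,7)@(7, 15): e=[28,12,32] → #
    (4,7)@(9, 15): e=[40,12,20] → #
    (5,7)@(11, 15): e=[52,12,8] → #
    (6,7)@(13, 15): e=[64,12,-4] → ·
    (1,8)@(3, 17): e=[-24,36,60] → ·
    (2,8)@(5, 17): e=[-12,36,48] → ·
    (3,8)@(7, 17): e=[0,36,36] → #  [on edge]
    (6,8)@(13, 17): e=[36,36,0] → ·  [on edge]
  covered (9 px):
    · · · · · · · · · · · ·
    · · · · · · · · · · · ·
    · · · · · · · · · · · ·
    · · · · · · · · · · · ·
    · · · · · · · · · · · ·
    · · · · · · · · · · · ·
    · · · · · · · · · · · ·
    · # # # # # · · · · · ·
    · · · # # # · · · · · ·
    · · · · · · # · · · · ·
T1:
  2·area = 16  (B↔C swapped to make it positive)
  edge (8, 8)→(12, 14): d=(4,6) right/bottom  bias=-1
  edge (12, 14)→(0, 0): d=(-12,-14) top-left  bias=+0
  edge (0, 0)→(8, 8): d=(8,8) right/bottom  bias=-1
    (0,0)@(1, 1): e=[14,2,0] → ·  [on edge]
    (1,1)@(3, 3): e=[10,6,0] → ·  [on edge]
    (2,2)@(5, 5): e=[6,10,0] → ·  [on edge]
    (3,3)@(7, 7): e=[2,14,0] → ·  [on edge]
    (4,4)@(9, 9): e=[-2,18,0] → ·  [on edge]
    (5,5)@(11, 11): e=[-6,22,0] → ·  [on edge]
    (6,6)@(13, 13): e=[-10,26,0] → ·  [on edge]
    (7,7)@(15, 15): e=[-14,30,0] → ·  [on edge]
    (8,8)@(17, 17): e=[-18,34,0] → ·  [on edge]
    (9,9)@(19, 19): e=[-22,38,0] → ·  [on edge]
  covered (0 px):
    · · · · · · · · · · · ·
    · · · · · · · · · · · ·
    · · · · · · · · · · · ·
    · · · · · · · · · · · ·
    · · · · · · · · · · · ·
    · · · · · · · · · · · ·
    · · · · · · · · · · · ·
    · · · · · · · · · · · ·
    · · · · · · · · · · · ·
    · · · · · · · · · · · ·

Answer: [12,44,16]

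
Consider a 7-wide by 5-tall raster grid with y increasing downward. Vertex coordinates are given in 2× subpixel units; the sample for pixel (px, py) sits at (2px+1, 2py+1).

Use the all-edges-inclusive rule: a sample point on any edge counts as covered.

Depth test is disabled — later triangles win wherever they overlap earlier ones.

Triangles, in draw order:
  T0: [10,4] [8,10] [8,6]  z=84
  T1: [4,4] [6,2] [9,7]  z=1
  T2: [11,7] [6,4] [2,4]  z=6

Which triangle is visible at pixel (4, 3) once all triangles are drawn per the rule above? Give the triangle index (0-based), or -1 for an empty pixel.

T0:
  2·area = 8
  edge (10, 4)→(8, 10): d=(-2,6) inclusive
  edge (8, 10)→(8, 6): d=(0,-4) inclusive
  edge (8, 6)→(10, 4): d=(2,-2) inclusive
    (5,0)@(11, 1): e=[0,12,-4] → .  [on edge]
    (6,0)@(13, 1): e=[-12,20,0] → .  [on edge]
    (5,1)@(11, 3): e=[-4,12,0] → .  [on edge]
    (4,2)@(9, 5): e=[4,4,0] → X  [on edge]
    (5,2)@(11, 5): e=[-8,12,4] → .
    (3,3)@(7, 7): e=[12,-4,0] → .  [on edge]
    (4,3)@(9, 7): e=[0,4,4] → X  [on edge]
    (5,3)@(11, 7): e=[-12,12,8] → .
    (2,4)@(5, 9): e=[20,-12,0] → .  [on edge]
    (4,4)@(9, 9): e=[-4,4,8] → .
  covered (2 px):
    . . . . . . .
    . . . . . . .
    . . . . X . .
    . . . . X . .
    . . . . . . .
T1:
  2·area = 16
  edge (4, 4)→(6, 2): d=(2,-2) inclusive
  edge (6, 2)→(9, 7): d=(3,5) inclusive
  edge (9, 7)→(4, 4): d=(-5,-3) inclusive
    (3,0)@(7, 1): e=[0,-8,24] → .  [on edge]
    (2,1)@(5, 3): e=[0,8,8] → X  [on edge]
    (3,1)@(7, 3): e=[4,-2,14] → .
    (1,2)@(3, 5): e=[0,24,-8] → .  [on edge]
    (2,2)@(5, 5): e=[4,14,-2] → .
    (3,2)@(7, 5): e=[8,4,4] → X
    (4,2)@(9, 5): e=[12,-6,10] → .
    (0,3)@(1, 7): e=[0,40,-24] → .  [on edge]
    (3,3)@(7, 7): e=[12,10,-6] → .
    (4,3)@(9, 7): e=[16,0,0] → X  [on edge]
    (5,3)@(11, 7): e=[20,-10,6] → .
    (4,4)@(9, 9): e=[20,6,-10] → .
  covered (3 px):
    . . . . . . .
    . . X . . . .
    . . . X . . .
    . . . . X . .
    . . . . . . .
T2:
  2·area = 12  (B↔C swapped to make it positive)
  edge (11, 7)→(2, 4): d=(-9,-3) inclusive
  edge (2, 4)→(6, 4): d=(4,0) inclusive
  edge (6, 4)→(11, 7): d=(5,3) inclusive
    (0,0)@(1, 1): e=[24,-12,0] → .  [on edge]
    (2,2)@(5, 5): e=[0,4,8] → X  [on edge]
    (3,2)@(7, 5): e=[6,4,2] → X
    (4,2)@(9, 5): e=[12,4,-4] → .
    (2,3)@(5, 7): e=[-18,12,18] → .
    (3,3)@(7, 7): e=[-12,12,12] → .
    (5,3)@(11, 7): e=[0,12,0] → X  [on edge]
    (6,3)@(13, 7): e=[6,12,-6] → .
    (5,4)@(11, 9): e=[-18,20,10] → .
  covered (3 px):
    . . . . . . .
    . . . . . . .
    . . X X . . .
    . . . . . X .
    . . . . . . .

Z-buffer (winner per pixel, '.' = empty):
  . . . . . . .
  . . 1 . . . .
  . . 2 2 0 . .
  . . . . 1 2 .
  . . . . . . .

Answer: 1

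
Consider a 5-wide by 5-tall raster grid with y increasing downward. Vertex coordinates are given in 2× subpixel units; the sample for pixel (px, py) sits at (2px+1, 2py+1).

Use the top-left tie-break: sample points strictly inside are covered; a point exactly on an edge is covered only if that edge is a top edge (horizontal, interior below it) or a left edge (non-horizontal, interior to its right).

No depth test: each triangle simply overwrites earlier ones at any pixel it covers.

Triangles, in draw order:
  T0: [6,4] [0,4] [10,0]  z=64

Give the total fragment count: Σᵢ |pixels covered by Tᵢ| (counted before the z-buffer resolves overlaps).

T0:
  2·area = 24
  edge (6, 4)→(0, 4): d=(-6,0) right/bottom  bias=-1
  edge (0, 4)→(10, 0): d=(10,-4) top-left  bias=+0
  edge (10, 0)→(6, 4): d=(-4,4) right/bottom  bias=-1
    (4,0)@(9, 1): e=[18,6,0] → .  [on edge]
    (1,1)@(3, 3): e=[6,2,16] → X
    (2,1)@(5, 3): e=[6,10,8] → X
    (3,1)@(7, 3): e=[6,18,0] → .  [on edge]
    (1,2)@(3, 5): e=[-6,22,8] → .
    (2,2)@(5, 5): e=[-6,30,0] → .  [on edge]
    (1,3)@(3, 7): e=[-18,42,0] → .  [on edge]
    (0,4)@(1, 9): e=[-30,54,0] → .  [on edge]
  covered (2 px):
    . . . . .
    . X X . .
    . . . . .
    . . . . .
    . . . . .

Final: 2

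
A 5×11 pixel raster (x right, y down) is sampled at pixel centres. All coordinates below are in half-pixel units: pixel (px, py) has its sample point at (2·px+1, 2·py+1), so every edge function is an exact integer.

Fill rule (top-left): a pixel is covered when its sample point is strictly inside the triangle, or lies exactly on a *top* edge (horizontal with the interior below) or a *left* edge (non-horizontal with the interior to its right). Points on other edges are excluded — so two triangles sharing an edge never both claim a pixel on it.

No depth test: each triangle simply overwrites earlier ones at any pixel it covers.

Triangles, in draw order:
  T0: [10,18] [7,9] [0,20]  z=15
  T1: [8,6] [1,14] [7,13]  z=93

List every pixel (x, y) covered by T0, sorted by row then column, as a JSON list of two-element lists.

T0:
  2·area = 96  (B↔C swapped to make it positive)
  edge (10, 18)→(0, 20): d=(-10,2) right/bottom  bias=-1
  edge (0, 20)→(7, 9): d=(7,-11) top-left  bias=+0
  edge (7, 9)→(10, 18): d=(3,9) right/bottom  bias=-1
    (2,1)@(5, 3): e=[160,-64,0] → ·  [on edge]
    (3,4)@(7, 9): e=[96,0,0] → ·  [on edge]
    (3,5)@(7, 11): e=[76,14,6] → #
    (4,5)@(9, 11): e=[72,36,-12] → ·
    (2,6)@(5, 13): e=[60,6,30] → #
    (4,6)@(9, 13): e=[52,50,-6] → ·
    (2,7)@(5, 15): e=[40,20,36] → #
    (4,7)@(9, 15): e=[32,64,0] → ·  [on edge]
    (1,8)@(3, 17): e=[24,12,60] → #
    (4,8)@(9, 17): e=[12,78,6] → #
    (0,9)@(1, 19): e=[8,4,84] → #
    (2,9)@(5, 19): e=[0,48,48] → ·  [on edge]
  covered (11 px):
    · · · · ·
    · · · · ·
    · · · · ·
    · · · · ·
    · · · · ·
    · · · # ·
    · · # # ·
    · · # # ·
    · # # # #
    # # · · ·
    · · · · ·
T1:
  2·area = 41  (B↔C swapped to make it positive)
  edge (8, 6)→(7, 13): d=(-1,7) right/bottom  bias=-1
  edge (7, 13)→(1, 14): d=(-6,1) right/bottom  bias=-1
  edge (1, 14)→(8, 6): d=(7,-8) top-left  bias=+0
    (3,4)@(7, 9): e=[4,24,13] → #
    (4,4)@(9, 9): e=[-10,22,29] → ·
    (2,5)@(5, 11): e=[16,14,11] → #
    (4,5)@(9, 11): e=[-12,10,43] → ·
    (1,6)@(3, 13): e=[28,4,9] → #
    (3,6)@(7, 13): e=[0,0,41] → ·  [on edge]
    (1,7)@(3, 15): e=[26,-8,23] → ·
    (2,7)@(5, 15): e=[12,-10,39] → ·
  covered (5 px):
    · · · · ·
    · · · · ·
    · · · · ·
    · · · · ·
    · · · # ·
    · · # # ·
    · # # · ·
    · · · · ·
    · · · · ·
    · · · · ·
    · · · · ·

Answer: [[3,5],[2,6],[3,6],[2,7],[3,7],[1,8],[2,8],[3,8],[4,8],[0,9],[1,9]]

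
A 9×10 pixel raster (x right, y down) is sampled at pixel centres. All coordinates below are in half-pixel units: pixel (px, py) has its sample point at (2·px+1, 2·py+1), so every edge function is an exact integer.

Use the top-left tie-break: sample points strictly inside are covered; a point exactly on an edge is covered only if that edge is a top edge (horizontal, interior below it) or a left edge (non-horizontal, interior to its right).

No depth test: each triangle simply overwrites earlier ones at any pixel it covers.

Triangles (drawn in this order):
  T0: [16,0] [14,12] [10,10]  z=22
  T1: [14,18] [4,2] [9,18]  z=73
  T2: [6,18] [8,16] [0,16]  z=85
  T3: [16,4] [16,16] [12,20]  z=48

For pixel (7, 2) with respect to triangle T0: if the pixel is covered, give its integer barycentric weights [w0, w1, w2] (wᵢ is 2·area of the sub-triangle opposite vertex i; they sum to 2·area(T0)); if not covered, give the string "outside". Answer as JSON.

T0:
  2·area = 52
  edge (16, 0)→(14, 12): d=(-2,12) right/bottom  bias=-1
  edge (14, 12)→(10, 10): d=(-4,-2) top-left  bias=+0
  edge (10, 10)→(16, 0): d=(6,-10) top-left  bias=+0
    (7,1)@(15, 3): e=[6,38,8] → █
    (8,1)@(17, 3): e=[-18,42,28] → ·
    (6,2)@(13, 5): e=[26,26,0] → █  [on edge]
    (8,2)@(17, 5): e=[-22,34,40] → ·
    (6,3)@(13, 7): e=[22,18,12] → █
    (7,3)@(15, 7): e=[-2,22,32] → ·
    (5,4)@(11, 9): e=[42,6,4] → █
    (7,4)@(15, 9): e=[-6,14,44] → ·
    (5,5)@(11, 11): e=[38,-2,16] → ·
    (6,5)@(13, 11): e=[14,2,36] → █
    (7,5)@(15, 11): e=[-10,6,56] → ·
    (6,6)@(13, 13): e=[10,-6,48] → ·
    (3,7)@(7, 15): e=[78,-26,0] → ·  [on edge]
  covered (7 px):
    · · · · · · · · ·
    · · · · · · · █ ·
    · · · · · · █ █ ·
    · · · · · · █ · ·
    · · · · · █ █ · ·
    · · · · · · █ · ·
    · · · · · · · · ·
    · · · · · · · · ·
    · · · · · · · · ·
    · · · · · · · · ·
T1:
  2·area = 80  (B↔C swapped to make it positive)
  edge (14, 18)→(9, 18): d=(-5,0) right/bottom  bias=-1
  edge (9, 18)→(4, 2): d=(-5,-16) top-left  bias=+0
  edge (4, 2)→(14, 18): d=(10,16) right/bottom  bias=-1
    (2,2)@(5, 5): e=[65,1,14] → █
    (3,2)@(7, 5): e=[65,33,-18] → ·
    (2,3)@(5, 7): e=[55,-9,34] → ·
    (3,3)@(7, 7): e=[55,23,2] → █
    (4,3)@(9, 7): e=[55,55,-30] → ·
    (3,4)@(7, 9): e=[45,13,22] → █
    (4,4)@(9, 9): e=[45,45,-10] → ·
    (3,5)@(7, 11): e=[35,3,42] → █
    (4,5)@(9, 11): e=[35,35,10] → █
    (5,5)@(11, 11): e=[35,67,-22] → ·
    (3,6)@(7, 13): e=[25,-7,62] → ·
    (4,6)@(9, 13): e=[25,25,30] → █
  covered (11 px):
    · · · · · · · · ·
    · · · · · · · · ·
    · · █ · · · · · ·
    · · · █ · · · · ·
    · · · █ · · · · ·
    · · · █ █ · · · ·
    · · · · █ · · · ·
    · · · · █ █ · · ·
    · · · · █ █ █ · ·
    · · · · · · · · ·
T2:
  2·area = 16  (B↔C swapped to make it positive)
  edge (6, 18)→(0, 16): d=(-6,-2) top-left  bias=+0
  edge (0, 16)→(8, 16): d=(8,0) top-left  bias=+0
  edge (8, 16)→(6, 18): d=(-2,2) right/bottom  bias=-1
    (8,3)@(17, 7): e=[88,-72,0] → ·  [on edge]
    (7,4)@(15, 9): e=[72,-56,0] → ·  [on edge]
    (6,5)@(13, 11): e=[56,-40,0] → ·  [on edge]
    (5,6)@(11, 13): e=[40,-24,0] → ·  [on edge]
    (4,7)@(9, 15): e=[24,-8,0] → ·  [on edge]
    (1,8)@(3, 17): e=[0,8,8] → █  [on edge]
    (2,8)@(5, 17): e=[4,8,4] → █
    (3,8)@(7, 17): e=[8,8,0] → ·  [on edge]
    (1,9)@(3, 19): e=[-12,24,4] → ·
    (2,9)@(5, 19): e=[-8,24,0] → ·  [on edge]
    (4,9)@(9, 19): e=[0,24,-8] → ·  [on edge]
  covered (2 px):
    · · · · · · · · ·
    · · · · · · · · ·
    · · · · · · · · ·
    · · · · · · · · ·
    · · · · · · · · ·
    · · · · · · · · ·
    · · · · · · · · ·
    · · · · · · · · ·
    · █ █ · · · · · ·
    · · · · · · · · ·
T3:
  2·area = 48
  edge (16, 4)→(16, 16): d=(0,12) right/bottom  bias=-1
  edge (16, 16)→(12, 20): d=(-4,4) right/bottom  bias=-1
  edge (12, 20)→(16, 4): d=(4,-16) top-left  bias=+0
    (7,4)@(15, 9): e=[12,32,4] → █
    (8,4)@(17, 9): e=[-12,24,36] → ·
    (7,5)@(15, 11): e=[12,24,12] → █
    (8,5)@(17, 11): e=[-12,16,44] → ·
    (7,6)@(15, 13): e=[12,16,20] → █
    (8,6)@(17, 13): e=[-12,8,52] → ·
    (7,7)@(15, 15): e=[12,8,28] → █
    (8,7)@(17, 15): e=[-12,0,60] → ·  [on edge]
    (6,8)@(13, 17): e=[36,8,4] → █
    (7,8)@(15, 17): e=[12,0,36] → ·  [on edge]
    (6,9)@(13, 19): e=[36,0,12] → ·  [on edge]
  covered (5 px):
    · · · · · · · · ·
    · · · · · · · · ·
    · · · · · · · · ·
    · · · · · · · · ·
    · · · · · · · █ ·
    · · · · · · · █ ·
    · · · · · · · █ ·
    · · · · · · · █ ·
    · · · · · · █ · ·
    · · · · · · · · ·

Final: [30,20,2]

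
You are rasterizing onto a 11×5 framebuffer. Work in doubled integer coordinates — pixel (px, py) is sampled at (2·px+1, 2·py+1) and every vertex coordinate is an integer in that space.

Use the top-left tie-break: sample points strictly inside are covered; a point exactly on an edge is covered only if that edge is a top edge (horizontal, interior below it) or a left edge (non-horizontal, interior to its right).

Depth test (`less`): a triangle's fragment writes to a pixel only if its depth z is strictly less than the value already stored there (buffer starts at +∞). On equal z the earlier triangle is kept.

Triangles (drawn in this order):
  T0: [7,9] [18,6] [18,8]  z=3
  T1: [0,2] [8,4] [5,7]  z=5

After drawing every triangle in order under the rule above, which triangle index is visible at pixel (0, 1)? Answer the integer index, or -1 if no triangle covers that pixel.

T0:
  2·area = 22
  edge (7, 9)→(18, 6): d=(11,-3) top-left  bias=+0
  edge (18, 6)→(18, 8): d=(0,2) right/bottom  bias=-1
  edge (18, 8)→(7, 9): d=(-11,1) right/bottom  bias=-1
    (7,3)@(15, 7): e=[2,6,14] → █
    (8,3)@(17, 7): e=[8,2,12] → █
    (9,3)@(19, 7): e=[14,-2,10] → ·
    (3,4)@(7, 9): e=[0,22,0] → ·  [on edge]
    (7,4)@(15, 9): e=[24,6,-8] → ·
    (8,4)@(17, 9): e=[30,2,-10] → ·
  covered (2 px):
    · · · · · · · · · · ·
    · · · · · · · · · · ·
    · · · · · · · · · · ·
    · · · · · · · █ █ · ·
    · · · · · · · · · · ·
T1:
  2·area = 30
  edge (0, 2)→(8, 4): d=(8,2) right/bottom  bias=-1
  edge (8, 4)→(5, 7): d=(-3,3) right/bottom  bias=-1
  edge (5, 7)→(0, 2): d=(-5,-5) top-left  bias=+0
    (5,0)@(11, 1): e=[-30,0,60] → ·  [on edge]
    (0,1)@(1, 3): e=[6,24,0] → █  [on edge]
    (1,1)@(3, 3): e=[2,18,10] → █
    (2,1)@(5, 3): e=[-2,12,20] → ·
    (4,1)@(9, 3): e=[-10,0,40] → ·  [on edge]
    (0,2)@(1, 5): e=[22,18,-10] → ·
    (1,2)@(3, 5): e=[18,12,0] → █  [on edge]
    (2,2)@(5, 5): e=[14,6,10] → █
    (3,2)@(7, 5): e=[10,0,20] → ·  [on edge]
    (1,3)@(3, 7): e=[34,6,-10] → ·
    (2,3)@(5, 7): e=[30,0,0] → ·  [on edge]
    (1,4)@(3, 9): e=[50,0,-20] → ·  [on edge]
    (3,4)@(7, 9): e=[42,-12,0] → ·  [on edge]
  covered (4 px):
    · · · · · · · · · · ·
    █ █ · · · · · · · · ·
    · █ █ · · · · · · · ·
    · · · · · · · · · · ·
    · · · · · · · · · · ·

Z-buffer (winner per pixel, '.' = empty):
  . . . . . . . . . . .
  1 1 . . . . . . . . .
  . 1 1 . . . . . . . .
  . . . . . . . 0 0 . .
  . . . . . . . . . . .

Result: 1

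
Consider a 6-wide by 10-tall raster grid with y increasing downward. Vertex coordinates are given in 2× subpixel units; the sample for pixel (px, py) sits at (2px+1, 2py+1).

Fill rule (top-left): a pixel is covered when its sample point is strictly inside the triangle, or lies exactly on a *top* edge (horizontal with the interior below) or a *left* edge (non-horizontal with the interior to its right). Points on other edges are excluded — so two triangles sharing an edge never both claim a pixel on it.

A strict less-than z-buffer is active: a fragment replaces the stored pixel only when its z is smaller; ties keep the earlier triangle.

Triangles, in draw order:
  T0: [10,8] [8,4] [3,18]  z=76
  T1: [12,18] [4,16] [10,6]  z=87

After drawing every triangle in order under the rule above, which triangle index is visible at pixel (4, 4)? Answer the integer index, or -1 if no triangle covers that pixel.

T0:
  2·area = 48  (B↔C swapped to make it positive)
  edge (10, 8)→(3, 18): d=(-7,10) right/bottom  bias=-1
  edge (3, 18)→(8, 4): d=(5,-14) top-left  bias=+0
  edge (8, 4)→(10, 8): d=(2,4) right/bottom  bias=-1
    (3,3)@(7, 7): e=[37,1,10] → █
    (4,3)@(9, 7): e=[17,29,2] → █
    (5,3)@(11, 7): e=[-3,57,-6] → ·
    (3,4)@(7, 9): e=[23,11,14] → █
    (5,4)@(11, 9): e=[-17,67,-2] → ·
    (3,5)@(7, 11): e=[9,21,18] → █
    (4,5)@(9, 11): e=[-11,49,10] → ·
    (2,6)@(5, 13): e=[15,3,30] → █
    (3,6)@(7, 13): e=[-5,31,22] → ·
    (2,7)@(5, 15): e=[1,13,34] → █
    (3,7)@(7, 15): e=[-19,41,26] → ·
    (2,8)@(5, 17): e=[-13,23,38] → ·
  covered (7 px):
    · · · · · ·
    · · · · · ·
    · · · · · ·
    · · · █ █ ·
    · · · █ █ ·
    · · · █ · ·
    · · █ · · ·
    · · █ · · ·
    · · · · · ·
    · · · · · ·
T1:
  2·area = 92
  edge (12, 18)→(4, 16): d=(-8,-2) top-left  bias=+0
  edge (4, 16)→(10, 6): d=(6,-10) top-left  bias=+0
  edge (10, 6)→(12, 18): d=(2,12) right/bottom  bias=-1
    (4,4)@(9, 9): e=[66,8,18] → █
    (5,4)@(11, 9): e=[70,28,-6] → ·
    (3,5)@(7, 11): e=[46,0,46] → █  [on edge]
    (5,5)@(11, 11): e=[54,40,-2] → ·
    (3,6)@(7, 13): e=[30,12,50] → █
    (5,6)@(11, 13): e=[38,52,2] → █
    (2,7)@(5, 15): e=[10,4,78] → █
    (2,8)@(5, 17): e=[-6,16,82] → ·
    (3,8)@(7, 17): e=[-2,36,58] → ·
    (4,8)@(9, 17): e=[2,56,34] → █
    (4,9)@(9, 19): e=[-14,68,38] → ·
    (5,9)@(11, 19): e=[-10,88,14] → ·
  covered (12 px):
    · · · · · ·
    · · · · · ·
    · · · · · ·
    · · · · · ·
    · · · · █ ·
    · · · █ █ ·
    · · · █ █ █
    · · █ █ █ █
    · · · · █ █
    · · · · · ·

Z-buffer (winner per pixel, '.' = empty):
  . . . . . .
  . . . . . .
  . . . . . .
  . . . 0 0 .
  . . . 0 0 .
  . . . 0 1 .
  . . 0 1 1 1
  . . 0 1 1 1
  . . . . 1 1
  . . . . . .

Answer: 0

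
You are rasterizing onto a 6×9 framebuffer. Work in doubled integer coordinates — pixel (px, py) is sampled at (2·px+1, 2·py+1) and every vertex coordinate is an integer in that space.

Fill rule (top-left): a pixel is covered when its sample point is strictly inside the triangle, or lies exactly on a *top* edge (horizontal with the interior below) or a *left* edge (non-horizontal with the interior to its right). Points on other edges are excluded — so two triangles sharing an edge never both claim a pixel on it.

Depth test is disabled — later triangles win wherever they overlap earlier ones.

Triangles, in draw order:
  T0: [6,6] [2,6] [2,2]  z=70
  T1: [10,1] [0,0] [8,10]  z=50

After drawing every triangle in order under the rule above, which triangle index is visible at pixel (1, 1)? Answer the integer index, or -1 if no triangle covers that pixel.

T0:
  2·area = 16
  edge (6, 6)→(2, 6): d=(-4,0) right/bottom  bias=-1
  edge (2, 6)→(2, 2): d=(0,-4) top-left  bias=+0
  edge (2, 2)→(6, 6): d=(4,4) right/bottom  bias=-1
    (0,0)@(1, 1): e=[20,-4,0] → ·  [on edge]
    (1,1)@(3, 3): e=[12,4,0] → ·  [on edge]
    (1,2)@(3, 5): e=[4,4,8] → #
    (2,2)@(5, 5): e=[4,12,0] → ·  [on edge]
    (1,3)@(3, 7): e=[-4,4,16] → ·
    (3,3)@(7, 7): e=[-4,20,0] → ·  [on edge]
    (4,4)@(9, 9): e=[-12,28,0] → ·  [on edge]
    (5,5)@(11, 11): e=[-20,36,0] → ·  [on edge]
  covered (1 px):
    · · · · · ·
    · · · · · ·
    · # · · · ·
    · · · · · ·
    · · · · · ·
    · · · · · ·
    · · · · · ·
    · · · · · ·
    · · · · · ·
T1:
  2·area = 92  (B↔C swapped to make it positive)
  edge (10, 1)→(8, 10): d=(-2,9) right/bottom  bias=-1
  edge (8, 10)→(0, 0): d=(-8,-10) top-left  bias=+0
  edge (0, 0)→(10, 1): d=(10,1) right/bottom  bias=-1
    (0,0)@(1, 1): e=[81,2,9] → #
    (1,0)@(3, 1): e=[63,22,7] → #
    (2,0)@(5, 1): e=[45,42,5] → #
    (3,0)@(7, 1): e=[27,62,3] → #
    (4,0)@(9, 1): e=[9,82,1] → #
    (5,0)@(11, 1): e=[-9,102,-1] → ·
    (0,1)@(1, 3): e=[77,-14,29] → ·
    (1,1)@(3, 3): e=[59,6,27] → #
    (5,1)@(11, 3): e=[-13,86,19] → ·
    (1,2)@(3, 5): e=[55,-10,47] → ·
    (2,2)@(5, 5): e=[37,10,45] → #
    (5,2)@(11, 5): e=[-17,70,39] → ·
  covered (13 px):
    # # # # # ·
    · # # # # ·
    · · # # # ·
    · · · # · ·
    · · · · · ·
    · · · · · ·
    · · · · · ·
    · · · · · ·
    · · · · · ·

Z-buffer (winner per pixel, '.' = empty):
  1 1 1 1 1 .
  . 1 1 1 1 .
  . 0 1 1 1 .
  . . . 1 . .
  . . . . . .
  . . . . . .
  . . . . . .
  . . . . . .
  . . . . . .

Answer: 1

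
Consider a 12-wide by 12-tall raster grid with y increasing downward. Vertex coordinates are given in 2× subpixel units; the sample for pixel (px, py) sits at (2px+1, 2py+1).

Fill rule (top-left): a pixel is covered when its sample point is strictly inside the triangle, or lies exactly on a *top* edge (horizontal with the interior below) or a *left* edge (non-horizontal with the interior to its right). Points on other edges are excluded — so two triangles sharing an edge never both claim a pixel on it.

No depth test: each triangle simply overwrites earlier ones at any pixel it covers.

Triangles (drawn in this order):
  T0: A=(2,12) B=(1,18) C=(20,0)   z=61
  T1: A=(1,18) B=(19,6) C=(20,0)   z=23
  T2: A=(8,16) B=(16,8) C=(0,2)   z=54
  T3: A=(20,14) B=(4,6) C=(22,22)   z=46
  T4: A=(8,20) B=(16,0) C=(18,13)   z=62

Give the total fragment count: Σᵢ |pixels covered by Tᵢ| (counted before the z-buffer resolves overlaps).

T0:
  2·area = 96  (B↔C swapped to make it positive)
  edge (2, 12)→(20, 0): d=(18,-12) top-left  bias=+0
  edge (20, 0)→(1, 18): d=(-19,18) right/bottom  bias=-1
  edge (1, 18)→(2, 12): d=(1,-6) top-left  bias=+0
    (6,2)@(13, 5): e=[6,31,59] → #
    (7,2)@(15, 5): e=[30,-5,71] → ·
    (5,3)@(11, 7): e=[18,29,49] → #
    (6,3)@(13, 7): e=[42,-7,61] → ·
    (3,4)@(7, 9): e=[6,63,27] → #
    (4,4)@(9, 9): e=[30,27,39] → #
    (5,4)@(11, 9): e=[54,-9,51] → ·
    (2,5)@(5, 11): e=[18,61,17] → #
    (4,5)@(9, 11): e=[66,-11,41] → ·
    (1,6)@(3, 13): e=[30,59,7] → #
    (3,6)@(7, 13): e=[78,-13,31] → ·
    (1,7)@(3, 15): e=[66,21,9] → #
  covered (9 px):
    · · · · · · · · · · · ·
    · · · · · · · · · · · ·
    · · · · · · # · · · · ·
    · · · · · # · · · · · ·
    · · · # # · · · · · · ·
    · · # # · · · · · · · ·
    · # # · · · · · · · · ·
    · # · · · · · · · · · ·
    · · · · · · · · · · · ·
    · · · · · · · · · · · ·
    · · · · · · · · · · · ·
    · · · · · · · · · · · ·
T1:
  2·area = 96  (B↔C swapped to make it positive)
  edge (1, 18)→(20, 0): d=(19,-18) top-left  bias=+0
  edge (20, 0)→(19, 6): d=(-1,6) right/bottom  bias=-1
  edge (19, 6)→(1, 18): d=(-18,12) right/bottom  bias=-1
    (9,0)@(19, 1): e=[1,5,90] → #
    (10,0)@(21, 1): e=[37,-7,66] → ·
    (8,1)@(17, 3): e=[3,15,78] → #
    (10,1)@(21, 3): e=[75,-9,30] → ·
    (7,2)@(15, 5): e=[5,25,66] → #
    (10,2)@(21, 5): e=[113,-11,-6] → ·
    (6,3)@(13, 7): e=[7,35,54] → #
    (9,3)@(19, 7): e=[115,-1,-18] → ·
    (5,4)@(11, 9): e=[9,45,42] → #
    (7,4)@(15, 9): e=[81,21,-6] → ·
    (8,4)@(17, 9): e=[117,9,-30] → ·
    (4,5)@(9, 11): e=[11,55,30] → #
  covered (15 px):
    · · · · · · · · · # · ·
    · · · · · · · · # # · ·
    · · · · · · · # # # · ·
    · · · · · · # # # · · ·
    · · · · · # # · · · · ·
    · · · · # # · · · · · ·
    · · · # · · · · · · · ·
    · · # · · · · · · · · ·
    · · · · · · · · · · · ·
    · · · · · · · · · · · ·
    · · · · · · · · · · · ·
    · · · · · · · · · · · ·
T2:
  2·area = 176  (B↔C swapped to make it positive)
  edge (8, 16)→(0, 2): d=(-8,-14) top-left  bias=+0
  edge (0, 2)→(16, 8): d=(16,6) right/bottom  bias=-1
  edge (16, 8)→(8, 16): d=(-8,8) right/bottom  bias=-1
    (11,0)@(23, 1): e=[330,-154,0] → ·  [on edge]
    (0,1)@(1, 3): e=[6,10,160] → #
    (1,1)@(3, 3): e=[34,-2,144] → ·
    (10,1)@(21, 3): e=[286,-110,0] → ·  [on edge]
    (0,2)@(1, 5): e=[-10,42,144] → ·
    (1,2)@(3, 5): e=[18,30,128] → #
    (2,2)@(5, 5): e=[46,18,112] → #
    (3,2)@(7, 5): e=[74,6,96] → #
    (4,2)@(9, 5): e=[102,-6,80] → ·
    (9,2)@(19, 5): e=[242,-66,0] → ·  [on edge]
    (1,3)@(3, 7): e=[2,62,112] → #
    (4,3)@(9, 7): e=[86,26,64] → #
    (8,3)@(17, 7): e=[198,-22,0] → ·  [on edge]
    (7,4)@(15, 9): e=[154,22,0] → ·  [on edge]
    (6,5)@(13, 11): e=[110,66,0] → ·  [on edge]
    (5,6)@(11, 13): e=[66,110,0] → ·  [on edge]
    (4,7)@(9, 15): e=[22,154,0] → ·  [on edge]
    (3,8)@(7, 17): e=[-22,198,0] → ·  [on edge]
    (2,9)@(5, 19): e=[-66,242,0] → ·  [on edge]
    (1,10)@(3, 21): e=[-110,286,0] → ·  [on edge]
    (0,11)@(1, 23): e=[-154,330,0] → ·  [on edge]
  covered (20 px):
    · · · · · · · · · · · ·
    # · · · · · · · · · · ·
    · # # # · · · · · · · ·
    · # # # # # # · · · · ·
    · · # # # # # · · · · ·
    · · · # # # · · · · · ·
    · · · # # · · · · · · ·
    · · · · · · · · · · · ·
    · · · · · · · · · · · ·
    · · · · · · · · · · · ·
    · · · · · · · · · · · ·
    · · · · · · · · · · · ·
T3:
  2·area = 112  (B↔C swapped to make it positive)
  edge (20, 14)→(22, 22): d=(2,8) right/bottom  bias=-1
  edge (22, 22)→(4, 6): d=(-18,-16) top-left  bias=+0
  edge (4, 6)→(20, 14): d=(16,8) right/bottom  bias=-1
    (4,4)@(9, 9): e=[78,26,8] → #
    (5,4)@(11, 9): e=[62,58,-8] → ·
    (4,5)@(9, 11): e=[82,-10,40] → ·
    (5,5)@(11, 11): e=[66,22,24] → #
    (6,5)@(13, 11): e=[50,54,8] → #
    (7,5)@(15, 11): e=[34,86,-8] → ·
    (5,6)@(11, 13): e=[70,-14,56] → ·
    (6,6)@(13, 13): e=[54,18,40] → #
    (7,6)@(15, 13): e=[38,50,24] → #
    (8,6)@(17, 13): e=[22,82,8] → #
    (9,6)@(19, 13): e=[6,114,-8] → ·
    (6,7)@(13, 15): e=[58,-18,72] → ·
  covered (14 px):
    · · · · · · · · · · · ·
    · · · · · · · · · · · ·
    · · · · · · · · · · · ·
    · · · · · · · · · · · ·
    · · · · # · · · · · · ·
    · · · · · # # · · · · ·
    · · · · · · # # # · · ·
    · · · · · · · # # # · ·
    · · · · · · · · # # · ·
    · · · · · · · · · # # ·
    · · · · · · · · · · # ·
    · · · · · · · · · · · ·
T4:
  2·area = 144
  edge (8, 20)→(16, 0): d=(8,-20) top-left  bias=+0
  edge (16, 0)→(18, 13): d=(2,13) right/bottom  bias=-1
  edge (18, 13)→(8, 20): d=(-10,7) right/bottom  bias=-1
    (7,1)@(15, 3): e=[4,19,121] → #
    (8,1)@(17, 3): e=[44,-7,107] → ·
    (7,2)@(15, 5): e=[20,23,101] → #
    (8,2)@(17, 5): e=[60,-3,87] → ·
    (7,3)@(15, 7): e=[36,27,81] → #
    (8,3)@(17, 7): e=[76,1,67] → #
    (9,3)@(19, 7): e=[116,-25,53] → ·
    (6,4)@(13, 9): e=[12,57,75] → #
    (9,4)@(19, 9): e=[132,-21,33] → ·
    (6,5)@(13, 11): e=[28,61,55] → #
    (9,5)@(19, 11): e=[148,-17,13] → ·
    (5,6)@(11, 13): e=[4,91,49] → #
  covered (19 px):
    · · · · · · · · · · · ·
    · · · · · · · # · · · ·
    · · · · · · · # · · · ·
    · · · · · · · # # · · ·
    · · · · · · # # # · · ·
    · · · · · · # # # · · ·
    · · · · · # # # # · · ·
    · · · · · # # # · · · ·
    · · · · · # · · · · · ·
    · · · · # · · · · · · ·
    · · · · · · · · · · · ·
    · · · · · · · · · · · ·

Final: 77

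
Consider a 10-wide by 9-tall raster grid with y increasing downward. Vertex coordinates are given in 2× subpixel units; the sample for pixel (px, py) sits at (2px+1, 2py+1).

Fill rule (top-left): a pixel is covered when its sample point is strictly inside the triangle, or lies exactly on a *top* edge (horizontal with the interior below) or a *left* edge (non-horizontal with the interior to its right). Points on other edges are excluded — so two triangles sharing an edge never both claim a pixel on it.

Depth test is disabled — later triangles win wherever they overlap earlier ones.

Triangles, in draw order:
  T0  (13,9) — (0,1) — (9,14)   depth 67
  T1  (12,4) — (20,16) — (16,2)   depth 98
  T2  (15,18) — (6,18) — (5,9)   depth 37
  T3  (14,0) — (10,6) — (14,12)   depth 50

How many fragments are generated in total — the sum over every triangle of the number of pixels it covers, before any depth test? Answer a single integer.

T0:
  2·area = 97  (B↔C swapped to make it positive)
  edge (13, 9)→(9, 14): d=(-4,5) right/bottom  bias=-1
  edge (9, 14)→(0, 1): d=(-9,-13) top-left  bias=+0
  edge (0, 1)→(13, 9): d=(13,8) right/bottom  bias=-1
    (1,1)@(3, 3): e=[74,21,2] → X
    (2,1)@(5, 3): e=[64,47,-14] → .
    (1,2)@(3, 5): e=[66,3,28] → X
    (2,2)@(5, 5): e=[56,29,12] → X
    (3,2)@(7, 5): e=[46,55,-4] → .
    (1,3)@(3, 7): e=[58,-15,54] → .
    (2,3)@(5, 7): e=[48,11,38] → X
    (3,3)@(7, 7): e=[38,37,22] → X
    (4,3)@(9, 7): e=[28,63,6] → X
    (5,3)@(11, 7): e=[18,89,-10] → .
    (2,4)@(5, 9): e=[40,-7,64] → .
    (3,4)@(7, 9): e=[30,19,48] → X
    (6,4)@(13, 9): e=[0,97,0] → .  [on edge]
  covered (13 px):
    . . . . . . . . . .
    . X . . . . . . . .
    . X X . . . . . . .
    . . X X X . . . . .
    . . . X X X . . . .
    . . . X X X . . . .
    . . . . X . . . . .
    . . . . . . . . . .
    . . . . . . . . . .
T1:
  2·area = 64  (B↔C swapped to make it positive)
  edge (12, 4)→(16, 2): d=(4,-2) top-left  bias=+0
  edge (16, 2)→(20, 16): d=(4,14) right/bottom  bias=-1
  edge (20, 16)→(12, 4): d=(-8,-12) top-left  bias=+0
    (7,1)@(15, 3): e=[2,18,44] → X
    (8,1)@(17, 3): e=[6,-10,68] → .
    (6,2)@(13, 5): e=[6,54,4] → X
    (8,2)@(17, 5): e=[14,-2,52] → .
    (6,3)@(13, 7): e=[14,62,-12] → .
    (7,3)@(15, 7): e=[18,34,12] → X
    (8,3)@(17, 7): e=[22,6,36] → X
    (9,3)@(19, 7): e=[26,-22,60] → .
    (7,4)@(15, 9): e=[26,42,-4] → .
    (8,4)@(17, 9): e=[30,14,20] → X
    (9,4)@(19, 9): e=[34,-14,44] → .
    (8,5)@(17, 11): e=[38,22,4] → X
  covered (8 px):
    . . . . . . . . . .
    . . . . . . . X . .
    . . . . . . X X . .
    . . . . . . . X X .
    . . . . . . . . X .
    . . . . . . . . X .
    . . . . . . . . . X
    . . . . . . . . . .
    . . . . . . . . . .
T2:
  2·area = 81
  edge (15, 18)→(6, 18): d=(-9,0) right/bottom  bias=-1
  edge (6, 18)→(5, 9): d=(-1,-9) top-left  bias=+0
  edge (5, 9)→(15, 18): d=(10,9) right/bottom  bias=-1
    (2,4)@(5, 9): e=[81,0,0] → .  [on edge]
    (3,5)@(7, 11): e=[63,16,2] → X
    (4,5)@(9, 11): e=[63,34,-16] → .
    (3,6)@(7, 13): e=[45,14,22] → X
    (4,6)@(9, 13): e=[45,32,4] → X
    (5,6)@(11, 13): e=[45,50,-14] → .
    (3,7)@(7, 15): e=[27,12,42] → X
    (5,7)@(11, 15): e=[27,48,6] → X
    (6,7)@(13, 15): e=[27,66,-12] → .
    (3,8)@(7, 17): e=[9,10,62] → X
    (6,8)@(13, 17): e=[9,64,8] → X
    (7,8)@(15, 17): e=[9,82,-10] → .
  covered (10 px):
    . . . . . . . . . .
    . . . . . . . . . .
    . . . . . . . . . .
    . . . . . . . . . .
    . . . . . . . . . .
    . . . X . . . . . .
    . . . X X . . . . .
    . . . X X X . . . .
    . . . X X X X . . .
T3:
  2·area = 48  (B↔C swapped to make it positive)
  edge (14, 0)→(14, 12): d=(0,12) right/bottom  bias=-1
  edge (14, 12)→(10, 6): d=(-4,-6) top-left  bias=+0
  edge (10, 6)→(14, 0): d=(4,-6) top-left  bias=+0
    (6,1)@(13, 3): e=[12,30,6] → X
    (7,1)@(15, 3): e=[-12,42,18] → .
    (5,2)@(11, 5): e=[36,10,2] → X
    (7,2)@(15, 5): e=[-12,34,26] → .
    (5,3)@(11, 7): e=[36,2,10] → X
    (7,3)@(15, 7): e=[-12,26,34] → .
    (5,4)@(11, 9): e=[36,-6,18] → .
    (6,4)@(13, 9): e=[12,6,30] → X
    (7,4)@(15, 9): e=[-12,18,42] → .
    (6,5)@(13, 11): e=[12,-2,38] → .
  covered (6 px):
    . . . . . . . . . .
    . . . . . . X . . .
    . . . . . X X . . .
    . . . . . X X . . .
    . . . . . . X . . .
    . . . . . . . . . .
    . . . . . . . . . .
    . . . . . . . . . .
    . . . . . . . . . .

Result: 37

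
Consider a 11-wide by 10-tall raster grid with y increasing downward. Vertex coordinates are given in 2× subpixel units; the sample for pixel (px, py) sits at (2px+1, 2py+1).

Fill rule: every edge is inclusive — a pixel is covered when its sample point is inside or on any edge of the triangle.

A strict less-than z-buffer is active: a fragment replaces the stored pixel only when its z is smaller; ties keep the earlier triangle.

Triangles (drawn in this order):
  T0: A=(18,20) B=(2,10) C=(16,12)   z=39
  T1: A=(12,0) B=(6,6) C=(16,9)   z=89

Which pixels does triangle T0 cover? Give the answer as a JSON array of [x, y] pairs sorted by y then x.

T0:
  2·area = 108
  edge (18, 20)→(2, 10): d=(-16,-10) inclusive
  edge (2, 10)→(16, 12): d=(14,2) inclusive
  edge (16, 12)→(18, 20): d=(2,8) inclusive
    (2,5)@(5, 11): e=[14,8,86] → X
    (3,5)@(7, 11): e=[34,4,70] → X
    (4,5)@(9, 11): e=[54,0,54] → X  [on edge]
    (5,5)@(11, 11): e=[74,-4,38] → .
    (2,6)@(5, 13): e=[-18,36,90] → .
    (3,6)@(7, 13): e=[2,32,74] → X
    (5,6)@(11, 13): e=[42,24,42] → X
    (6,6)@(13, 13): e=[62,20,26] → X
    (7,6)@(15, 13): e=[82,16,10] → X
    (8,6)@(17, 13): e=[102,12,-6] → .
    (3,7)@(7, 15): e=[-30,60,78] → .
    (4,7)@(9, 15): e=[-10,56,62] → .
  covered (14 px):
    . . . . . . . . . . .
    . . . . . . . . . . .
    . . . . . . . . . . .
    . . . . . . . . . . .
    . . . . . . . . . . .
    . . X X X . . . . . .
    . . . X X X X X . . .
    . . . . . X X X . . .
    . . . . . . . X X . .
    . . . . . . . . X . .
T1:
  2·area = 78  (B↔C swapped to make it positive)
  edge (12, 0)→(16, 9): d=(4,9) inclusive
  edge (16, 9)→(6, 6): d=(-10,-3) inclusive
  edge (6, 6)→(12, 0): d=(6,-6) inclusive
    (5,0)@(11, 1): e=[13,65,0] → X  [on edge]
    (6,0)@(13, 1): e=[-5,71,12] → .
    (4,1)@(9, 3): e=[39,39,0] → X  [on edge]
    (6,1)@(13, 3): e=[3,51,24] → X
    (7,1)@(15, 3): e=[-15,57,36] → .
    (3,2)@(7, 5): e=[65,13,0] → X  [on edge]
    (7,2)@(15, 5): e=[-7,37,48] → .
    (2,3)@(5, 7): e=[91,-13,0] → .  [on edge]
    (3,3)@(7, 7): e=[73,-7,12] → .
    (4,3)@(9, 7): e=[55,-1,24] → .
    (5,3)@(11, 7): e=[37,5,36] → X
    (7,3)@(15, 7): e=[1,17,60] → X
    (1,4)@(3, 9): e=[117,-39,0] → .  [on edge]
    (0,5)@(1, 11): e=[143,-65,0] → .  [on edge]
  covered (11 px):
    . . . . . X . . . . .
    . . . . X X X . . . .
    . . . X X X X . . . .
    . . . . . X X X . . .
    . . . . . . . . . . .
    . . . . . . . . . . .
    . . . . . . . . . . .
    . . . . . . . . . . .
    . . . . . . . . . . .
    . . . . . . . . . . .

Result: [[2,5],[3,5],[4,5],[3,6],[4,6],[5,6],[6,6],[7,6],[5,7],[6,7],[7,7],[7,8],[8,8],[8,9]]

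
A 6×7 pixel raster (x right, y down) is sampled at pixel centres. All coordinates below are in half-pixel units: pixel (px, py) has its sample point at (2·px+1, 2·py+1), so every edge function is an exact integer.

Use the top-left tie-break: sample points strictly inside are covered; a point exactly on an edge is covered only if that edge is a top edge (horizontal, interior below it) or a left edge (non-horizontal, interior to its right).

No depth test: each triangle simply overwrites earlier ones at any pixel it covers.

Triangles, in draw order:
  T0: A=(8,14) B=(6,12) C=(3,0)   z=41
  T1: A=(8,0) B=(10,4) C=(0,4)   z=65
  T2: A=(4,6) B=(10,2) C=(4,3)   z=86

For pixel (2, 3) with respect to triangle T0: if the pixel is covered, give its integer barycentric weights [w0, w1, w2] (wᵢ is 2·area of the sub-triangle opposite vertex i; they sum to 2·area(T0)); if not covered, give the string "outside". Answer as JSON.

T0:
  2·area = 18
  edge (8, 14)→(6, 12): d=(-2,-2) top-left  bias=+0
  edge (6, 12)→(3, 0): d=(-3,-12) top-left  bias=+0
  edge (3, 0)→(8, 14): d=(5,14) right/bottom  bias=-1
    (0,3)@(1, 7): e=[0,-45,63] → .  [on edge]
    (2,3)@(5, 7): e=[8,3,7] → X
    (3,3)@(7, 7): e=[12,27,-21] → .
    (1,4)@(3, 9): e=[0,-27,45] → .  [on edge]
    (2,4)@(5, 9): e=[4,-3,17] → .
    (2,5)@(5, 11): e=[0,-9,27] → .  [on edge]
    (3,6)@(7, 13): e=[0,9,9] → X  [on edge]
    (4,6)@(9, 13): e=[4,33,-19] → .
  covered (2 px):
    . . . . . .
    . . . . . .
    . . . . . .
    . . X . . .
    . . . . . .
    . . . . . .
    . . . X . .
T1:
  2·area = 40
  edge (8, 0)→(10, 4): d=(2,4) right/bottom  bias=-1
  edge (10, 4)→(0, 4): d=(-10,0) right/bottom  bias=-1
  edge (0, 4)→(8, 0): d=(8,-4) top-left  bias=+0
    (3,0)@(7, 1): e=[6,30,4] → X
    (4,0)@(9, 1): e=[-2,30,12] → .
    (1,1)@(3, 3): e=[26,10,4] → X
    (2,1)@(5, 3): e=[18,10,12] → X
    (4,1)@(9, 3): e=[2,10,28] → X
    (5,1)@(11, 3): e=[-6,10,36] → .
    (1,2)@(3, 5): e=[30,-10,20] → .
    (2,2)@(5, 5): e=[22,-10,28] → .
    (3,2)@(7, 5): e=[14,-10,36] → .
    (4,2)@(9, 5): e=[6,-10,44] → .
  covered (5 px):
    . . . X . .
    . X X X X .
    . . . . . .
    . . . . . .
    . . . . . .
    . . . . . .
    . . . . . .
T2:
  2·area = 18  (B↔C swapped to make it positive)
  edge (4, 6)→(4, 3): d=(0,-3) top-left  bias=+0
  edge (4, 3)→(10, 2): d=(6,-1) top-left  bias=+0
  edge (10, 2)→(4, 6): d=(-6,4) right/bottom  bias=-1
    (2,1)@(5, 3): e=[3,1,14] → X
    (3,1)@(7, 3): e=[9,3,6] → X
    (4,1)@(9, 3): e=[15,5,-2] → .
    (2,2)@(5, 5): e=[3,13,2] → X
    (3,2)@(7, 5): e=[9,15,-6] → .
    (2,3)@(5, 7): e=[3,25,-10] → .
  covered (3 px):
    . . . . . .
    . . X X . .
    . . X . . .
    . . . . . .
    . . . . . .
    . . . . . .
    . . . . . .

Final: [3,7,8]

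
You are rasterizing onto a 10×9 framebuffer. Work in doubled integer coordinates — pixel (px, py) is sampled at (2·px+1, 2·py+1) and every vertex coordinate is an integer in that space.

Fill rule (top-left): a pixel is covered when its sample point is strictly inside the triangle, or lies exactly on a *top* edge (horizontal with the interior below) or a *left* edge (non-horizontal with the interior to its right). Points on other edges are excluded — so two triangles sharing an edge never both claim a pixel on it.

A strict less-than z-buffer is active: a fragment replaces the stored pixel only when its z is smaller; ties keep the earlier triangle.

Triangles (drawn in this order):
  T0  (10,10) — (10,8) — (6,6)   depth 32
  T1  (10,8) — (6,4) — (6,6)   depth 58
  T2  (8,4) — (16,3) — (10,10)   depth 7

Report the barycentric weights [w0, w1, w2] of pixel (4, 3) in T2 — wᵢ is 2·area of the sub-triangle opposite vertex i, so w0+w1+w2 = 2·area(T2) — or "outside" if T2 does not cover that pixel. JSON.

T0:
  2·area = 8  (B↔C swapped to make it positive)
  edge (10, 10)→(6, 6): d=(-4,-4) top-left  bias=+0
  edge (6, 6)→(10, 8): d=(4,2) right/bottom  bias=-1
  edge (10, 8)→(10, 10): d=(0,2) right/bottom  bias=-1
    (0,0)@(1, 1): e=[0,-10,18] → ·  [on edge]
    (1,1)@(3, 3): e=[0,-6,14] → ·  [on edge]
    (2,2)@(5, 5): e=[0,-2,10] → ·  [on edge]
    (3,3)@(7, 7): e=[0,2,6] → #  [on edge]
    (4,3)@(9, 7): e=[8,-2,2] → ·
    (3,4)@(7, 9): e=[-8,10,6] → ·
    (4,4)@(9, 9): e=[0,6,2] → #  [on edge]
    (5,4)@(11, 9): e=[8,2,-2] → ·
    (4,5)@(9, 11): e=[-8,14,2] → ·
    (5,5)@(11, 11): e=[0,10,-2] → ·  [on edge]
    (6,6)@(13, 13): e=[0,14,-6] → ·  [on edge]
    (7,7)@(15, 15): e=[0,18,-10] → ·  [on edge]
    (8,8)@(17, 17): e=[0,22,-14] → ·  [on edge]
  covered (2 px):
    · · · · · · · · · ·
    · · · · · · · · · ·
    · · · · · · · · · ·
    · · · # · · · · · ·
    · · · · # · · · · ·
    · · · · · · · · · ·
    · · · · · · · · · ·
    · · · · · · · · · ·
    · · · · · · · · · ·
T1:
  2·area = 8  (B↔C swapped to make it positive)
  edge (10, 8)→(6, 6): d=(-4,-2) top-left  bias=+0
  edge (6, 6)→(6, 4): d=(0,-2) top-left  bias=+0
  edge (6, 4)→(10, 8): d=(4,4) right/bottom  bias=-1
    (1,0)@(3, 1): e=[14,-6,0] → ·  [on edge]
    (2,1)@(5, 3): e=[10,-2,0] → ·  [on edge]
    (3,2)@(7, 5): e=[6,2,0] → ·  [on edge]
    (4,3)@(9, 7): e=[2,6,0] → ·  [on edge]
    (5,4)@(11, 9): e=[-2,10,0] → ·  [on edge]
    (6,5)@(13, 11): e=[-6,14,0] → ·  [on edge]
    (7,6)@(15, 13): e=[-10,18,0] → ·  [on edge]
    (8,7)@(17, 15): e=[-14,22,0] → ·  [on edge]
    (9,8)@(19, 17): e=[-18,26,0] → ·  [on edge]
  covered (0 px):
    · · · · · · · · · ·
    · · · · · · · · · ·
    · · · · · · · · · ·
    · · · · · · · · · ·
    · · · · · · · · · ·
    · · · · · · · · · ·
    · · · · · · · · · ·
    · · · · · · · · · ·
    · · · · · · · · · ·
T2:
  2·area = 50
  edge (8, 4)→(16, 3): d=(8,-1) top-left  bias=+0
  edge (16, 3)→(10, 10): d=(-6,7) right/bottom  bias=-1
  edge (10, 10)→(8, 4): d=(-2,-6) top-left  bias=+0
    (3,0)@(7, 1): e=[-25,75,0] → ·  [on edge]
    (4,2)@(9, 5): e=[9,37,4] → #
    (5,2)@(11, 5): e=[11,23,16] → #
    (6,2)@(13, 5): e=[13,9,28] → #
    (7,2)@(15, 5): e=[15,-5,40] → ·
    (4,3)@(9, 7): e=[25,25,0] → #  [on edge]
    (6,3)@(13, 7): e=[29,-3,24] → ·
    (4,4)@(9, 9): e=[41,13,-4] → ·
    (5,4)@(11, 9): e=[43,-1,8] → ·
    (5,6)@(11, 13): e=[75,-25,0] → ·  [on edge]
  covered (5 px):
    · · · · · · · · · ·
    · · · · · · · · · ·
    · · · · # # # · · ·
    · · · · # # · · · ·
    · · · · · · · · · ·
    · · · · · · · · · ·
    · · · · · · · · · ·
    · · · · · · · · · ·
    · · · · · · · · · ·

Result: [25,0,25]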